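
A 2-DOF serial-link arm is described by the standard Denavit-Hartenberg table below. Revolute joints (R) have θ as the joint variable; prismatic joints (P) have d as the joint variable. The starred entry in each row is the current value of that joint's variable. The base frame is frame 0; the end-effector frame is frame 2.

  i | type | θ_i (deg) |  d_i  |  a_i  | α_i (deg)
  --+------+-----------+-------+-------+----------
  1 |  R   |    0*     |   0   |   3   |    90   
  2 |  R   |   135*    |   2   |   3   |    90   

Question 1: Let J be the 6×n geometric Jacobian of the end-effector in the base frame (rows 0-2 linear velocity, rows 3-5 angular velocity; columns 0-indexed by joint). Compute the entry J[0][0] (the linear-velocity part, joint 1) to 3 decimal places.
axis z_0 = ẑ; lever o_n−o_0 = (0.8787,-2.0000,2.1213)
cross product → J_v[:, 0] = (2.0000,0.8787,-0.0000)
J_ω[:, 0] = z_0
entry J[0][0] = 2.0000

2.000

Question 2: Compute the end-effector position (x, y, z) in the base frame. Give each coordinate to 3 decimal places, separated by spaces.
0.879 -2.000 2.121

after link 1: o_1 = (3.0000, 0.0000, 0.0000)
after link 2: o_2 = (0.8787, -2.0000, 2.1213)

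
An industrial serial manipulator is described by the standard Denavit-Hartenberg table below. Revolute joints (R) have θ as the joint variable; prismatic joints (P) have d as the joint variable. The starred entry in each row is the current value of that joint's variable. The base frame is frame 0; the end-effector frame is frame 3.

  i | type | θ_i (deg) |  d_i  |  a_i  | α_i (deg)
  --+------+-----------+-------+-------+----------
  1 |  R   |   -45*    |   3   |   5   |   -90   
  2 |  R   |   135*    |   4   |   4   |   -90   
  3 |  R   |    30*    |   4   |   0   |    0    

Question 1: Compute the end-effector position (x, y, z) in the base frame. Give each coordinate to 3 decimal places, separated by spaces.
2.364 3.293 3.000

after link 1: o_1 = (3.5355, -3.5355, 3.0000)
after link 2: o_2 = (4.3640, 1.2929, 0.1716)
after link 3: o_3 = (2.3640, 3.2929, 3.0000)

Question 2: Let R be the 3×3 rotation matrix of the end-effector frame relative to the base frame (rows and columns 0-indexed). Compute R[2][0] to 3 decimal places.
-0.612

End-effector x-axis (col 0 of R) = (-0.7866,0.0795,-0.6124)
R[2][0] = -0.6124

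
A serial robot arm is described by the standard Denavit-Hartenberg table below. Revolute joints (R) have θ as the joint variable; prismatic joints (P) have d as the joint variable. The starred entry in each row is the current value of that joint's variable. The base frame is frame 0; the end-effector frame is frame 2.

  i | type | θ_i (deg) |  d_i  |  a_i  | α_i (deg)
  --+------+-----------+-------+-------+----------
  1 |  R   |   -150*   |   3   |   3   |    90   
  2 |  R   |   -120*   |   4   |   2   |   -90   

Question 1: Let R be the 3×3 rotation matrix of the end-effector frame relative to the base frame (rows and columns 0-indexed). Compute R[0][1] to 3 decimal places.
End-effector y-axis (col 1 of R) = (0.5000,-0.8660,-0.0000)
R[0][1] = 0.5000

0.500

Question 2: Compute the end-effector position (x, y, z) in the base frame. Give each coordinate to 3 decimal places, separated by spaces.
after link 1: o_1 = (-2.5981, -1.5000, 3.0000)
after link 2: o_2 = (-3.7321, 2.4641, 1.2679)

-3.732 2.464 1.268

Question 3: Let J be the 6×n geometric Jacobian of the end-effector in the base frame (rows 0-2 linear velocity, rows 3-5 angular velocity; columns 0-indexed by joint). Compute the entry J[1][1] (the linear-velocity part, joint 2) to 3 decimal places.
-0.866

axis z_1 = (-0.5000,0.8660,0.0000); lever o_n−o_1 = (-1.1340,3.9641,-1.7321)
cross product → J_v[:, 1] = (-1.5000,-0.8660,-1.0000)
J_ω[:, 1] = z_1
entry J[1][1] = -0.8660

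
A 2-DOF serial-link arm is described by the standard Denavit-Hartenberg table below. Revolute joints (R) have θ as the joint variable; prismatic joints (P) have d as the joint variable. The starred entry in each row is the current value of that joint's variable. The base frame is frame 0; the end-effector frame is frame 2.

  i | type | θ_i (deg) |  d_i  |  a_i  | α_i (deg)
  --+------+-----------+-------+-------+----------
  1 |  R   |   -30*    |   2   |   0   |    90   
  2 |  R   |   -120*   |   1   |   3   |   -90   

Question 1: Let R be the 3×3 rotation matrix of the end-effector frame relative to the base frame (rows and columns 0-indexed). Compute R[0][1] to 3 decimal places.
0.500

End-effector y-axis (col 1 of R) = (0.5000,0.8660,-0.0000)
R[0][1] = 0.5000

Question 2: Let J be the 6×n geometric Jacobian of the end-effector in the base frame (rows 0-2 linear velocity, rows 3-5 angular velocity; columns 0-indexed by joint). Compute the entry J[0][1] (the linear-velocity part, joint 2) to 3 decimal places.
2.250

axis z_1 = (-0.5000,-0.8660,0.0000); lever o_n−o_1 = (-1.7990,-0.1160,-2.5981)
cross product → J_v[:, 1] = (2.2500,-1.2990,-1.5000)
J_ω[:, 1] = z_1
entry J[0][1] = 2.2500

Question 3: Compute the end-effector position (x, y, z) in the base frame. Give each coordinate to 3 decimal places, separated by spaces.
-1.799 -0.116 -0.598

after link 1: o_1 = (0.0000, 0.0000, 2.0000)
after link 2: o_2 = (-1.7990, -0.1160, -0.5981)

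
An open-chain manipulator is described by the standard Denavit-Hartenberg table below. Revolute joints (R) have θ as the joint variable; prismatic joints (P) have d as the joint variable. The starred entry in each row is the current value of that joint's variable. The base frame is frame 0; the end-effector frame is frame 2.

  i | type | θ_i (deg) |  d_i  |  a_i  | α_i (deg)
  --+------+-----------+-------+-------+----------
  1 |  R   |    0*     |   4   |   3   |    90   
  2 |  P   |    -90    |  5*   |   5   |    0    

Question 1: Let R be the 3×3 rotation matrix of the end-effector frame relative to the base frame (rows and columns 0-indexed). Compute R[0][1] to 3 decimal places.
End-effector y-axis (col 1 of R) = (1.0000,0.0000,0.0000)
R[0][1] = 1.0000

1.000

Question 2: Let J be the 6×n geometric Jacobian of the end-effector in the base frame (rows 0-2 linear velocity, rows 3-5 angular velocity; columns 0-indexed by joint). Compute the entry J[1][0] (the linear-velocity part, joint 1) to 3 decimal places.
axis z_0 = ẑ; lever o_n−o_0 = (3.0000,-5.0000,-1.0000)
cross product → J_v[:, 0] = (5.0000,3.0000,-0.0000)
J_ω[:, 0] = z_0
entry J[1][0] = 3.0000

3.000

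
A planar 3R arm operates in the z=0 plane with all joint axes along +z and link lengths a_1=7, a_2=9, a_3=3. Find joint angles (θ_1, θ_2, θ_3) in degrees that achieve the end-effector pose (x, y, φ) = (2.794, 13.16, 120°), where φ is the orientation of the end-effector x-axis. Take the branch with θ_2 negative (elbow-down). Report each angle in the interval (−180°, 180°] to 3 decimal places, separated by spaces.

wrist centre = target − a_3·(cos φ, sin φ) = (4.2940, 10.5619)
cos θ_2 = (129.9927−7²−9²)/(2·7·9) = -0.0001; θ_2 = -90.0033° (elbow-down)
β = atan2(10.5619,4.2940) = 67.8756°; ψ = atan2(-9.0000,6.9995) = -52.1271°
θ_1 = β − ψ = 120.0027°
θ_3 = φ − θ_1 − θ_2 = 90.0007° (wrapped to (-180°,180°])

120.003 -90.003 90.001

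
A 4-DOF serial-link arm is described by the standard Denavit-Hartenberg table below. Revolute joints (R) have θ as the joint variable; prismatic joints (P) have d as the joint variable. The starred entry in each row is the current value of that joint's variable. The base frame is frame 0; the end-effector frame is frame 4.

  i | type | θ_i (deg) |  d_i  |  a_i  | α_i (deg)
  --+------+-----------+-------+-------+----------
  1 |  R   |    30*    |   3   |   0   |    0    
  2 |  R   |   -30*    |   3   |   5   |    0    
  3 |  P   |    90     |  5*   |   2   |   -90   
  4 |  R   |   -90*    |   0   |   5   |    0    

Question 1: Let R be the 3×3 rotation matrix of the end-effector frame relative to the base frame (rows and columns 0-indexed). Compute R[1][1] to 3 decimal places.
1.000

End-effector y-axis (col 1 of R) = (0.0000,1.0000,-0.0000)
R[1][1] = 1.0000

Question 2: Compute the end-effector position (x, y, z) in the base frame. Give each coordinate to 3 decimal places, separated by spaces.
after link 1: o_1 = (0.0000, 0.0000, 3.0000)
after link 2: o_2 = (5.0000, 0.0000, 6.0000)
after link 3: o_3 = (5.0000, 2.0000, 11.0000)
after link 4: o_4 = (5.0000, 2.0000, 16.0000)

5.000 2.000 16.000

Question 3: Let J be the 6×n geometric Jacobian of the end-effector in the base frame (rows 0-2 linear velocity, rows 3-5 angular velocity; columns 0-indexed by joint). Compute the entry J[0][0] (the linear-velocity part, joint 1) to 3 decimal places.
axis z_0 = ẑ; lever o_n−o_0 = (5.0000,2.0000,16.0000)
cross product → J_v[:, 0] = (-2.0000,5.0000,0.0000)
J_ω[:, 0] = z_0
entry J[0][0] = -2.0000

-2.000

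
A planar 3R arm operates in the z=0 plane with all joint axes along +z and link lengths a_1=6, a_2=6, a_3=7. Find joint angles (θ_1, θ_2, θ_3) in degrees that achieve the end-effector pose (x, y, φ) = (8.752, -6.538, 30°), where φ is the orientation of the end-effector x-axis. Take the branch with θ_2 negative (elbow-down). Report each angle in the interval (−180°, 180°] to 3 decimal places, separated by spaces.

-44.998 -60.003 135.001

wrist centre = target − a_3·(cos φ, sin φ) = (2.6898, -10.0380)
cos θ_2 = (107.9966−6²−6²)/(2·6·6) = 0.5000; θ_2 = -60.0031° (elbow-down)
β = atan2(-10.0380,2.6898) = -74.9992°; ψ = atan2(-5.1963,8.9997) = -30.0016°
θ_1 = β − ψ = -44.9976°
θ_3 = φ − θ_1 − θ_2 = 135.0008° (wrapped to (-180°,180°])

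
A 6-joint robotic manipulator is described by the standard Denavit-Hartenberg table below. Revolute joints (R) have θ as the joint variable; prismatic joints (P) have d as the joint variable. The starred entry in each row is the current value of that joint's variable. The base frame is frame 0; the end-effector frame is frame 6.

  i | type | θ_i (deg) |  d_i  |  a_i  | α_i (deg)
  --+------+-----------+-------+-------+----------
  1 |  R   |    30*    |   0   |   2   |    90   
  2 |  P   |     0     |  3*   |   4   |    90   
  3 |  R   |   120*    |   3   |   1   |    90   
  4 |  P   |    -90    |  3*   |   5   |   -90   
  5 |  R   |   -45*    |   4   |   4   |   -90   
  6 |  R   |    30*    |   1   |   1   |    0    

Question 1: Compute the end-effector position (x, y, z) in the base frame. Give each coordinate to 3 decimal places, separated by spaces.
12.430 -4.098 6.148

after link 1: o_1 = (1.7321, 1.0000, 0.0000)
after link 2: o_2 = (6.6962, 0.4019, 0.0000)
after link 3: o_3 = (6.6962, -0.5981, -3.0000)
after link 4: o_4 = (9.6962, -0.5981, 2.0000)
after link 5: o_5 = (12.5246, -4.5981, 4.8284)
after link 6: o_6 = (12.4298, -4.0981, 6.1479)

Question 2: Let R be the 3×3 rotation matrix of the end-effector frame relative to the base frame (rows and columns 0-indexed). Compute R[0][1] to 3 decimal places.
-0.354

End-effector y-axis (col 1 of R) = (-0.3536,0.8660,-0.3536)
R[0][1] = -0.3536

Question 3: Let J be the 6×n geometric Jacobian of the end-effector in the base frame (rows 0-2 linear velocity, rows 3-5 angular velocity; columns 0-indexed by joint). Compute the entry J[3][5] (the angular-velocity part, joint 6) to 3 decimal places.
-0.707

axis z_5 = (-0.7071,-0.0000,0.7071); lever o_n−o_5 = (-0.0947,0.5000,1.3195)
cross product → J_v[:, 5] = (-0.3536,0.8660,-0.3536)
J_ω[:, 5] = z_5
entry J[3][5] = -0.7071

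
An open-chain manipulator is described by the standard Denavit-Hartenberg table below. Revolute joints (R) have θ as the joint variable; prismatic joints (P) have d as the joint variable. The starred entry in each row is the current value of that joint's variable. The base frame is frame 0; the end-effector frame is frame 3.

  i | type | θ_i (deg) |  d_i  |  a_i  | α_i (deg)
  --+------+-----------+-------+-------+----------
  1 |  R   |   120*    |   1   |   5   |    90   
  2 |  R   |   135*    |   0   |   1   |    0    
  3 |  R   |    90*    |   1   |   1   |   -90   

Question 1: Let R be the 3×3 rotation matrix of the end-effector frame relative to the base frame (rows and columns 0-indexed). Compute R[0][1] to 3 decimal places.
End-effector y-axis (col 1 of R) = (-0.8660,-0.5000,-0.0000)
R[0][1] = -0.8660

-0.866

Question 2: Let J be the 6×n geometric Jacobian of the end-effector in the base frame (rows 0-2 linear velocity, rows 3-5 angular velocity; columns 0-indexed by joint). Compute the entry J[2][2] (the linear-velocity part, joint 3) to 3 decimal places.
axis z_2 = (0.8660,0.5000,0.0000); lever o_n−o_2 = (1.2196,-0.1124,-0.7071)
cross product → J_v[:, 2] = (-0.3536,0.6124,-0.7071)
J_ω[:, 2] = z_2
entry J[2][2] = -0.7071

-0.707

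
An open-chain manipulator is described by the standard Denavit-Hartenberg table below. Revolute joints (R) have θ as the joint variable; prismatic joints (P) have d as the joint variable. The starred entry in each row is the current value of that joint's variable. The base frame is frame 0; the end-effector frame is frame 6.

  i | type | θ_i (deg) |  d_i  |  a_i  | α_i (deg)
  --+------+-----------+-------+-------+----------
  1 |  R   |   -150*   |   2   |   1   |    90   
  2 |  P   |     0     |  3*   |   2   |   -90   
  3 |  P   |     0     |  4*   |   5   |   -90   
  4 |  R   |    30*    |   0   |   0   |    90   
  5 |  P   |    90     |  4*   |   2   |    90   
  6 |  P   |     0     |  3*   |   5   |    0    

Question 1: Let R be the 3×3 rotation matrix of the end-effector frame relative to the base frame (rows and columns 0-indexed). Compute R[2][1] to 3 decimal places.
End-effector y-axis (col 1 of R) = (-0.4330,-0.2500,0.8660)
R[2][1] = 0.8660

0.866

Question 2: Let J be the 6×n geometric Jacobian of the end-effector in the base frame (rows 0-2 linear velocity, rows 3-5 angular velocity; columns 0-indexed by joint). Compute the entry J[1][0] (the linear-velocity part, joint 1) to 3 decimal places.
-8.910

axis z_0 = ẑ; lever o_n−o_0 = (-8.9103,-9.7631,7.9641)
cross product → J_v[:, 0] = (9.7631,-8.9103,0.0000)
J_ω[:, 0] = z_0
entry J[1][0] = -8.9103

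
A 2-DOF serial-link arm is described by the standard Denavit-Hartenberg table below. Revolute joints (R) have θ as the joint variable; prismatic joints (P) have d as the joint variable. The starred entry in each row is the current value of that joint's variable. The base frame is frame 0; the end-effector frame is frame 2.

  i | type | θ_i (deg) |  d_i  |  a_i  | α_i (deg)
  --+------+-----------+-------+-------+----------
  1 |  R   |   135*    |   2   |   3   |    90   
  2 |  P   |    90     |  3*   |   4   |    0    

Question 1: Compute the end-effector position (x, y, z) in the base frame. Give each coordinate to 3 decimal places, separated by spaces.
0.000 4.243 6.000

after link 1: o_1 = (-2.1213, 2.1213, 2.0000)
after link 2: o_2 = (0.0000, 4.2426, 6.0000)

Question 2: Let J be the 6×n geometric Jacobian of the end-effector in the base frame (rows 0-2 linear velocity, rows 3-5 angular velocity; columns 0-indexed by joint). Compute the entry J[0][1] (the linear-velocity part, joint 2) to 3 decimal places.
prismatic axis z_1 = (0.7071,0.7071,0.0000)
J_v[:, 1] = z_1; J_ω[:, 1] = (0,0,0)
entry J[0][1] = 0.7071

0.707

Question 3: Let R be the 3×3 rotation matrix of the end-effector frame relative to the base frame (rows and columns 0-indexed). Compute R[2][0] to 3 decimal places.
End-effector x-axis (col 0 of R) = (-0.0000,0.0000,1.0000)
R[2][0] = 1.0000

1.000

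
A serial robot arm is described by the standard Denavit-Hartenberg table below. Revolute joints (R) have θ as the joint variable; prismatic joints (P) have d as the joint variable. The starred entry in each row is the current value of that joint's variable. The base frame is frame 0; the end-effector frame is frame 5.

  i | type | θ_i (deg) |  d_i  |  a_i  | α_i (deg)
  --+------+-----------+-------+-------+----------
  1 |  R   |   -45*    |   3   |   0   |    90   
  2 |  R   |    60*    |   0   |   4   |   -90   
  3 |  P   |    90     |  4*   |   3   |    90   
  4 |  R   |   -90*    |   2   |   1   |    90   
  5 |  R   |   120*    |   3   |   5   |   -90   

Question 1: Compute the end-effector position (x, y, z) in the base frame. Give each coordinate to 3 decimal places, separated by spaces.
0.284 -0.284 14.696

after link 1: o_1 = (0.0000, 0.0000, 3.0000)
after link 2: o_2 = (1.4142, -1.4142, 6.4641)
after link 3: o_3 = (1.0860, 3.1566, 8.4641)
after link 4: o_4 = (2.4055, 1.8371, 9.6962)
after link 5: o_5 = (0.2842, -0.2842, 14.6962)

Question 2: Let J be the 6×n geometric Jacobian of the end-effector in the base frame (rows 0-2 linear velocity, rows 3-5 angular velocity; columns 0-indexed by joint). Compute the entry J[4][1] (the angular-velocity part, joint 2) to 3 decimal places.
-0.707

axis z_1 = (-0.7071,-0.7071,0.0000); lever o_n−o_1 = (0.2842,-0.2842,11.6962)
cross product → J_v[:, 1] = (-8.2704,8.2704,0.4019)
J_ω[:, 1] = z_1
entry J[4][1] = -0.7071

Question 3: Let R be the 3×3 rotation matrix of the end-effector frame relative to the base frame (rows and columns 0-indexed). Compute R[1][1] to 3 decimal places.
0.707

End-effector y-axis (col 1 of R) = (0.7071,0.7071,0.0000)
R[1][1] = 0.7071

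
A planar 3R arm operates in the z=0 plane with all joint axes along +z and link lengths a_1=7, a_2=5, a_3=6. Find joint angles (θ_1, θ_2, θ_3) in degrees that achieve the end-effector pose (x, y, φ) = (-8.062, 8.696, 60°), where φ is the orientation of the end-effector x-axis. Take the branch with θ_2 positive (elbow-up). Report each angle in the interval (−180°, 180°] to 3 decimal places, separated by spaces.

wrist centre = target − a_3·(cos φ, sin φ) = (-11.0620, 3.4998)
cos θ_2 = (134.6168−7²−5²)/(2·7·5) = 0.8660; θ_2 = 30.0082° (elbow-up)
β = atan2(3.4998,-11.0620) = 162.4434°; ψ = atan2(2.5006,11.3298) = 12.4463°
θ_1 = β − ψ = 149.9971°
θ_3 = φ − θ_1 − θ_2 = -120.0053° (wrapped to (-180°,180°])

149.997 30.008 -120.005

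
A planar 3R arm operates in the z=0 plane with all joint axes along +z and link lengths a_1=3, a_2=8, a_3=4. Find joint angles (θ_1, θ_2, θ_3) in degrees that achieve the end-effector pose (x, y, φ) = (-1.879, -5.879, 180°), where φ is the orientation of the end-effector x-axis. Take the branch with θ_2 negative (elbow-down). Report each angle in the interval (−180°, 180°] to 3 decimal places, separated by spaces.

44.991 -134.996 -89.995

wrist centre = target − a_3·(cos φ, sin φ) = (2.1210, -5.8790)
cos θ_2 = (39.0613−3²−8²)/(2·3·8) = -0.7071; θ_2 = -134.9959° (elbow-down)
β = atan2(-5.8790,2.1210) = -70.1618°; ψ = atan2(-5.6573,-2.6565) = -115.1531°
θ_1 = β − ψ = 44.9913°
θ_3 = φ − θ_1 − θ_2 = -89.9954° (wrapped to (-180°,180°])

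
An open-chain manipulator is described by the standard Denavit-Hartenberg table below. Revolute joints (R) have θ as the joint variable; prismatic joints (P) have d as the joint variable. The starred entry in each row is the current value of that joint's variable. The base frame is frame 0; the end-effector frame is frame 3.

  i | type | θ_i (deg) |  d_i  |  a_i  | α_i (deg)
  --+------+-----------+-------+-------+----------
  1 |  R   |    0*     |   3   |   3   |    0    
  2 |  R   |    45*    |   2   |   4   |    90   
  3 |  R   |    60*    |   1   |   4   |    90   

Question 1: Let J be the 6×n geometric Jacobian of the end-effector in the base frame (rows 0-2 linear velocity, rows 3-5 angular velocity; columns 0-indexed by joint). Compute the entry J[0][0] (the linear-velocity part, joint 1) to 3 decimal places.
-3.536

axis z_0 = ẑ; lever o_n−o_0 = (7.9497,3.5355,8.4641)
cross product → J_v[:, 0] = (-3.5355,7.9497,0.0000)
J_ω[:, 0] = z_0
entry J[0][0] = -3.5355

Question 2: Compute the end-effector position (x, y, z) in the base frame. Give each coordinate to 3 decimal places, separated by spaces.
7.950 3.536 8.464

after link 1: o_1 = (3.0000, 0.0000, 3.0000)
after link 2: o_2 = (5.8284, 2.8284, 5.0000)
after link 3: o_3 = (7.9497, 3.5355, 8.4641)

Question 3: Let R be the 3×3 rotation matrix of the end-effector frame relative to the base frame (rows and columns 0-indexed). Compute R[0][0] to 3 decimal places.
End-effector x-axis (col 0 of R) = (0.3536,0.3536,0.8660)
R[0][0] = 0.3536

0.354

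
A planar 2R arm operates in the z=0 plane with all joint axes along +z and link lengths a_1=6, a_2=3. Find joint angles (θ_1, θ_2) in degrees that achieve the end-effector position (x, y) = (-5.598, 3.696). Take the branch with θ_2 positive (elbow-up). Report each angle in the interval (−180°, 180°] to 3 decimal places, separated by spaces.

120.000 90.003

cos θ_2 = (44.9980−6²−3²)/(2·6·3) = -0.0001; θ_2 = 90.0032° (elbow-up)
β = atan2(3.6960,-5.5980) = 146.5658°; ψ = atan2(3.0000,5.9998) = 26.5657°
θ_1 = β − ψ = 120.0001°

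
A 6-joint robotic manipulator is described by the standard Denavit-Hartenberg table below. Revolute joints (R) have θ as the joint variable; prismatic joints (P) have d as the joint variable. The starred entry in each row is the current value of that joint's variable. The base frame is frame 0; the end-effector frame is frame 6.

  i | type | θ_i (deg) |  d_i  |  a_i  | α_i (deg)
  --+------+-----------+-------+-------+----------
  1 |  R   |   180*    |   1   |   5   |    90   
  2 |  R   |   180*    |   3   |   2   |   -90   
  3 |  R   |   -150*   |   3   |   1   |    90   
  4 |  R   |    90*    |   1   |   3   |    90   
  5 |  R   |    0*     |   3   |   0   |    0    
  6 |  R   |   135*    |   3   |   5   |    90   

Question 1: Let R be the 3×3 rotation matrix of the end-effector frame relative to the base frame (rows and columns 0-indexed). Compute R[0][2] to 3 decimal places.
End-effector z-axis (col 2 of R) = (-0.3536,-0.6124,-0.7071)
R[0][2] = -0.3536

-0.354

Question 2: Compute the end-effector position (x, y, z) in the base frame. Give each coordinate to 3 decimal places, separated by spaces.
after link 1: o_1 = (-5.0000, 0.0000, 1.0000)
after link 2: o_2 = (-3.0000, 3.0000, 1.0000)
after link 3: o_3 = (-3.8660, 3.5000, -2.0000)
after link 4: o_4 = (-4.3660, 2.6340, -5.0000)
after link 5: o_5 = (-6.9641, 4.1340, -5.0000)
after link 6: o_6 = (-11.3299, 2.5721, -1.4645)

-11.330 2.572 -1.464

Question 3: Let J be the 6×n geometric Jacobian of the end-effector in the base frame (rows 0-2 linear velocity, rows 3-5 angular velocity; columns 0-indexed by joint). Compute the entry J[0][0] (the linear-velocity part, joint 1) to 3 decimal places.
axis z_0 = ẑ; lever o_n−o_0 = (-11.3299,2.5721,-1.4645)
cross product → J_v[:, 0] = (-2.5721,-11.3299,0.0000)
J_ω[:, 0] = z_0
entry J[0][0] = -2.5721

-2.572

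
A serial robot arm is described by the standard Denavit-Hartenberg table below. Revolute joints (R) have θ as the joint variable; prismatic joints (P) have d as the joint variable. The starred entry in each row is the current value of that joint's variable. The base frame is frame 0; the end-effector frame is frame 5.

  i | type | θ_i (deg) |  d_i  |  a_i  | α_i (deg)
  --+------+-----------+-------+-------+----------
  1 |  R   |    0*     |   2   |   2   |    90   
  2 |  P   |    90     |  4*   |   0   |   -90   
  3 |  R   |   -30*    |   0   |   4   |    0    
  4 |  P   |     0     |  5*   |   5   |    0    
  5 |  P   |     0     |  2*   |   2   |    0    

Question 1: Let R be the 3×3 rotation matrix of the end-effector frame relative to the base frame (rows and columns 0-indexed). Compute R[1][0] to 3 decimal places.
End-effector x-axis (col 0 of R) = (0.0000,-0.5000,0.8660)
R[1][0] = -0.5000

-0.500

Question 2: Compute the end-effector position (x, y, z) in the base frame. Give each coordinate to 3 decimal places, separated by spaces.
after link 1: o_1 = (2.0000, 0.0000, 2.0000)
after link 2: o_2 = (2.0000, -4.0000, 2.0000)
after link 3: o_3 = (2.0000, -6.0000, 5.4641)
after link 4: o_4 = (-3.0000, -8.5000, 9.7942)
after link 5: o_5 = (-5.0000, -9.5000, 11.5263)

-5.000 -9.500 11.526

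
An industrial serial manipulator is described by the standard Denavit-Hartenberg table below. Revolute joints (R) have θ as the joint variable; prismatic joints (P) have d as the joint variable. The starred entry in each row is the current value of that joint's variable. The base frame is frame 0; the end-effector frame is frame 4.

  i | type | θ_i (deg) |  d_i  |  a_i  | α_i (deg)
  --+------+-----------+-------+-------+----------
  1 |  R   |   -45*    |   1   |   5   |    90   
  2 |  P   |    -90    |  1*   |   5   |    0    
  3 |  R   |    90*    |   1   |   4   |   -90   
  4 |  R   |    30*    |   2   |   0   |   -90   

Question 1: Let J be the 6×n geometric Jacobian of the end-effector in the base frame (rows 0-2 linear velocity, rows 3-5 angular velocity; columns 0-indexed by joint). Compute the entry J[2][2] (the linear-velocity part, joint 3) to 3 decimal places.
4.000

axis z_2 = (-0.7071,-0.7071,0.0000); lever o_n−o_2 = (2.1213,-3.5355,2.0000)
cross product → J_v[:, 2] = (-1.4142,1.4142,4.0000)
J_ω[:, 2] = z_2
entry J[2][2] = 4.0000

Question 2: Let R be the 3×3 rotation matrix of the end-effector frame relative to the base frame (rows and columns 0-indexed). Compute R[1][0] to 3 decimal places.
-0.259

End-effector x-axis (col 0 of R) = (0.9659,-0.2588,0.0000)
R[1][0] = -0.2588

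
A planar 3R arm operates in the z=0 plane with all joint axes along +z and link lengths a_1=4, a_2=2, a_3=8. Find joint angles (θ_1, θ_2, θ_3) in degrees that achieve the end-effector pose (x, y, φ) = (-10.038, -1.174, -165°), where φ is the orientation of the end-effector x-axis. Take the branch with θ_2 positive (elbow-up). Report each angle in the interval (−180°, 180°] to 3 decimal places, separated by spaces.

wrist centre = target − a_3·(cos φ, sin φ) = (-2.3106, 0.8966)
cos θ_2 = (6.1426−4²−2²)/(2·4·2) = -0.8661; θ_2 = 150.0068° (elbow-up)
β = atan2(0.8966,-2.3106) = 158.7928°; ψ = atan2(0.9998,2.2678) = 23.7907°
θ_1 = β − ψ = 135.0021°
θ_3 = φ − θ_1 − θ_2 = -90.0089° (wrapped to (-180°,180°])

135.002 150.007 -90.009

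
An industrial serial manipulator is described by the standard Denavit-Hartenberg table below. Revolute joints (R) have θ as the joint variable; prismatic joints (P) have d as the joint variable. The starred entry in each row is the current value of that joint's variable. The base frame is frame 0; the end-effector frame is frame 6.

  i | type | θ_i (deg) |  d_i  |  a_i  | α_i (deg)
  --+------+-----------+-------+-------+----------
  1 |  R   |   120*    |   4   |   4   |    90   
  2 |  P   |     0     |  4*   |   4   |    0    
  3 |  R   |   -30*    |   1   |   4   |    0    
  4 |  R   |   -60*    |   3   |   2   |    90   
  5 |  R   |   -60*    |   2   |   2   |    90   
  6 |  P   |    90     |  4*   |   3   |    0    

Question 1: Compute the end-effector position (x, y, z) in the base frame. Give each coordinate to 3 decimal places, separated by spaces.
after link 1: o_1 = (-2.0000, 3.4641, 4.0000)
after link 2: o_2 = (-0.5359, 8.9282, 4.0000)
after link 3: o_3 = (-1.4019, 12.4282, 2.0000)
after link 4: o_4 = (1.1962, 13.9282, 0.0000)
after link 5: o_5 = (0.6962, 11.3301, -1.0000)
after link 6: o_6 = (0.4641, 7.7321, 2.4641)

0.464 7.732 2.464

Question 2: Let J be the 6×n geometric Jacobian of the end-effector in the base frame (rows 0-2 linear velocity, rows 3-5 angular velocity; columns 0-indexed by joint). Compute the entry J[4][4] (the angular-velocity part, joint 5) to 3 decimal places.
axis z_4 = (0.5000,-0.8660,-0.0000); lever o_n−o_4 = (-0.7321,-6.1962,2.4641)
cross product → J_v[:, 4] = (-2.1340,-1.2321,-3.7321)
J_ω[:, 4] = z_4
entry J[4][4] = -0.8660

-0.866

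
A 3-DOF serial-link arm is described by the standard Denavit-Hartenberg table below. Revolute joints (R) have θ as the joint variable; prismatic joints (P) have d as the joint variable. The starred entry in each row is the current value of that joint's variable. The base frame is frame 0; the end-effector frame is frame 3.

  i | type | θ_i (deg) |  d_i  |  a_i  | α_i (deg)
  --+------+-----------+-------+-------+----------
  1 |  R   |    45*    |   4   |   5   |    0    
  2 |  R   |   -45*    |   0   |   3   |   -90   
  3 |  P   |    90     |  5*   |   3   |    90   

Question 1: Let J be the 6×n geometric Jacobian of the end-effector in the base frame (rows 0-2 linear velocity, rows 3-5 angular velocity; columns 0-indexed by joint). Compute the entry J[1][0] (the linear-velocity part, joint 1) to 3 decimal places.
axis z_0 = ẑ; lever o_n−o_0 = (6.5355,8.5355,1.0000)
cross product → J_v[:, 0] = (-8.5355,6.5355,0.0000)
J_ω[:, 0] = z_0
entry J[1][0] = 6.5355

6.536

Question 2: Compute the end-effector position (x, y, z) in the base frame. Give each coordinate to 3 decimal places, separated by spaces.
6.536 8.536 1.000

after link 1: o_1 = (3.5355, 3.5355, 4.0000)
after link 2: o_2 = (6.5355, 3.5355, 4.0000)
after link 3: o_3 = (6.5355, 8.5355, 1.0000)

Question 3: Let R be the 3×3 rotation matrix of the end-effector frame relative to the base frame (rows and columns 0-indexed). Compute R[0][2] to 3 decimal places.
End-effector z-axis (col 2 of R) = (1.0000,0.0000,0.0000)
R[0][2] = 1.0000

1.000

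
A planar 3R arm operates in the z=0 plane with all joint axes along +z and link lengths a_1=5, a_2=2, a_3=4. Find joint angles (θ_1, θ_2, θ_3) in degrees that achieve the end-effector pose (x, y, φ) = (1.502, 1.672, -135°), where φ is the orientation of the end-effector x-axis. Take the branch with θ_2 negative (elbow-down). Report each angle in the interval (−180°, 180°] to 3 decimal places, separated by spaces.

62.200 -59.979 -137.221

wrist centre = target − a_3·(cos φ, sin φ) = (4.3304, 4.5004)
cos θ_2 = (39.0064−5²−2²)/(2·5·2) = 0.5003; θ_2 = -59.9787° (elbow-down)
β = atan2(4.5004,4.3304) = 46.1028°; ψ = atan2(-1.7317,6.0006) = -16.0972°
θ_1 = β − ψ = 62.2000°
θ_3 = φ − θ_1 − θ_2 = -137.2214° (wrapped to (-180°,180°])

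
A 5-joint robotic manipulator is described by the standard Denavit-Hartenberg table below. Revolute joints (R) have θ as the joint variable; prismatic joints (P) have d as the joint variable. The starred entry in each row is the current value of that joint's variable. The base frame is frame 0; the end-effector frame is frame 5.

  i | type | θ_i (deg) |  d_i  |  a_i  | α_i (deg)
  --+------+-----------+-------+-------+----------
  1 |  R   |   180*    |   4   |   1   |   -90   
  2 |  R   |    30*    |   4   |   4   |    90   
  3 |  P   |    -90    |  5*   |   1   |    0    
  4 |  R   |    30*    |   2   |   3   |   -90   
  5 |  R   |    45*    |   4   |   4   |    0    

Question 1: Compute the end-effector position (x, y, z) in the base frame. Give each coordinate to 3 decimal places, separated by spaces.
after link 1: o_1 = (-1.0000, 0.0000, 4.0000)
after link 2: o_2 = (-4.4641, -4.0000, 2.0000)
after link 3: o_3 = (-6.9641, -3.0000, 6.3301)
after link 4: o_4 = (-9.2631, -0.4019, 7.3122)
after link 5: o_5 = (-12.0737, 0.0476, 2.4235)

-12.074 0.048 2.424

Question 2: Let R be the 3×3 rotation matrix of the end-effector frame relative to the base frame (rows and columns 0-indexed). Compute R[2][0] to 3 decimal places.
End-effector x-axis (col 0 of R) = (0.0474,0.6124,-0.7891)
R[2][0] = -0.7891

-0.789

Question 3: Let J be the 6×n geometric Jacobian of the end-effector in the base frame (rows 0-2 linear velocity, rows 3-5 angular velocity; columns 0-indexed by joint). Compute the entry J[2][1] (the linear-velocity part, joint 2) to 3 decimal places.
axis z_1 = (-0.0000,-1.0000,0.0000); lever o_n−o_1 = (-11.0737,0.0476,-1.5765)
cross product → J_v[:, 1] = (1.5765,-0.0000,-11.0737)
J_ω[:, 1] = z_1
entry J[2][1] = -11.0737

-11.074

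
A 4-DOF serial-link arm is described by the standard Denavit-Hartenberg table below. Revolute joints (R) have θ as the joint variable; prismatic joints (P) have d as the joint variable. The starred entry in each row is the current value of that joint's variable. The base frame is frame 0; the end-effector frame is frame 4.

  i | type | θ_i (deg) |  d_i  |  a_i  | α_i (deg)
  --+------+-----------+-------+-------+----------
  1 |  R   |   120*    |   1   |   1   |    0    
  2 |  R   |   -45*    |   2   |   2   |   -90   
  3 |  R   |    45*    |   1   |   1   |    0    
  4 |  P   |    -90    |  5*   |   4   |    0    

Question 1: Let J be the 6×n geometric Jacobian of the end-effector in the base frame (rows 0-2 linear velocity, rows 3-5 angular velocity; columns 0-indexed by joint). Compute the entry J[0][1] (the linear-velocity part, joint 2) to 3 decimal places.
axis z_1 = (0.0000,0.0000,1.0000); lever o_n−o_1 = (-4.3629,6.8998,4.1213)
cross product → J_v[:, 1] = (-6.8998,-4.3629,0.0000)
J_ω[:, 1] = z_1
entry J[0][1] = -6.8998

-6.900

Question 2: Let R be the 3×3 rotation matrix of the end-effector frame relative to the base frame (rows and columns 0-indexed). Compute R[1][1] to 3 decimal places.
0.683

End-effector y-axis (col 1 of R) = (0.1830,0.6830,-0.7071)
R[1][1] = 0.6830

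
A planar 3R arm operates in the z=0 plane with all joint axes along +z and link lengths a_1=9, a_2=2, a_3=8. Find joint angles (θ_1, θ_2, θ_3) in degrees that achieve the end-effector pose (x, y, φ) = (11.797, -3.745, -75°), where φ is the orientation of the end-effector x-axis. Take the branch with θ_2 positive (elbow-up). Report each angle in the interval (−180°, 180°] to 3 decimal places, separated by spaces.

14.536 44.983 -134.519

wrist centre = target − a_3·(cos φ, sin φ) = (9.7264, 3.9824)
cos θ_2 = (110.4633−9²−2²)/(2·9·2) = 0.7073; θ_2 = 44.9831° (elbow-up)
β = atan2(3.9824,9.7264) = 22.2662°; ψ = atan2(1.4138,10.4146) = 7.7307°
θ_1 = β − ψ = 14.5355°
θ_3 = φ − θ_1 − θ_2 = -134.5186° (wrapped to (-180°,180°])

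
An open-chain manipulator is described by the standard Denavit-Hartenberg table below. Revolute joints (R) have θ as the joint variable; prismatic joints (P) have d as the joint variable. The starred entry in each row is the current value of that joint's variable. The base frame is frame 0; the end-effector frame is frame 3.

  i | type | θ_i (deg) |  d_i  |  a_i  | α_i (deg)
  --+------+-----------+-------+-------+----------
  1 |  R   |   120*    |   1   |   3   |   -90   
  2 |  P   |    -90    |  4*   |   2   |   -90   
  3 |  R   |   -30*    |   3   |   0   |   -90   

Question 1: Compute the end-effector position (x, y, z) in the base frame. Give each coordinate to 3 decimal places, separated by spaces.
-6.464 3.196 3.000

after link 1: o_1 = (-1.5000, 2.5981, 1.0000)
after link 2: o_2 = (-4.9641, 0.5981, 3.0000)
after link 3: o_3 = (-6.4641, 3.1962, 3.0000)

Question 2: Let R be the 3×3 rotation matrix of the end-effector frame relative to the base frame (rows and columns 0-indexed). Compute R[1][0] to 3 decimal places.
-0.250

End-effector x-axis (col 0 of R) = (-0.4330,-0.2500,0.8660)
R[1][0] = -0.2500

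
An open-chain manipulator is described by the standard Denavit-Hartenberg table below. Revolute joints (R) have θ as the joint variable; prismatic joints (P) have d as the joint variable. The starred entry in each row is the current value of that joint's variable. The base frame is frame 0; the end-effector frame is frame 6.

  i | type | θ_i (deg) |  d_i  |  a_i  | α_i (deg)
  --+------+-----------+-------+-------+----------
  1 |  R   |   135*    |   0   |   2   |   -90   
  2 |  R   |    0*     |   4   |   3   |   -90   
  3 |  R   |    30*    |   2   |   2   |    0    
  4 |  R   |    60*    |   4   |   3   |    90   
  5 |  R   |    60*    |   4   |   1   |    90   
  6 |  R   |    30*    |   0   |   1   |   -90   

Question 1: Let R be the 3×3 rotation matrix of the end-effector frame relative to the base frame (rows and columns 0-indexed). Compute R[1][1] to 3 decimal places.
-0.612

End-effector y-axis (col 1 of R) = (-0.6124,-0.6124,-0.5000)
R[1][1] = -0.6124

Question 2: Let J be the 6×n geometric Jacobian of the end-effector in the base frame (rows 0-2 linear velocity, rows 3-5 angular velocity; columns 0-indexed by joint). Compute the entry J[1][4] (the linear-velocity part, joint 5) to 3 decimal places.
-1.143

axis z_4 = (-0.7071,0.7071,-0.0000); lever o_n−o_4 = (-2.5222,3.8417,-1.6160)
cross product → J_v[:, 4] = (-1.1427,-1.1427,-0.9330)
J_ω[:, 4] = z_4
entry J[1][4] = -1.1427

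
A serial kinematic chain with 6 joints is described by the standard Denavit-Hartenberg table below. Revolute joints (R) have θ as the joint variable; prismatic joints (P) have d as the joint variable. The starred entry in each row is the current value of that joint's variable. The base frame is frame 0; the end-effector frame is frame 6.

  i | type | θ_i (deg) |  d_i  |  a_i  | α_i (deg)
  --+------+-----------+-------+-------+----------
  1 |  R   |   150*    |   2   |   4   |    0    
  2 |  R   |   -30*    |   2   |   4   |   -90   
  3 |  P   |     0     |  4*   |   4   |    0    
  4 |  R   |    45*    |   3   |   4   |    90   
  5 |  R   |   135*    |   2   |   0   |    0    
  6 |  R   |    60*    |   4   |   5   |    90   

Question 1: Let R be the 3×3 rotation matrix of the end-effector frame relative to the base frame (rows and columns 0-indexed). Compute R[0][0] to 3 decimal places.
0.566

End-effector x-axis (col 0 of R) = (0.5657,-0.4621,0.6830)
R[0][0] = 0.5657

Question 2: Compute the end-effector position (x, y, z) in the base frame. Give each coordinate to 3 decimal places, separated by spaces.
-14.234 9.241 8.829

after link 1: o_1 = (-3.4641, 2.0000, 2.0000)
after link 2: o_2 = (-5.4641, 5.4641, 4.0000)
after link 3: o_3 = (-10.9282, 6.9282, 4.0000)
after link 4: o_4 = (-14.9405, 7.8777, 1.1716)
after link 5: o_5 = (-15.6476, 9.1024, 2.5858)
after link 6: o_6 = (-14.2336, 9.2414, 8.8293)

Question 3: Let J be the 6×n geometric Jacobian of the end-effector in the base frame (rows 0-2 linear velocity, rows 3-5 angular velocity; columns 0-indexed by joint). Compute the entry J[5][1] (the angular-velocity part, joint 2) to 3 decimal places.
axis z_1 = (0.0000,0.0000,1.0000); lever o_n−o_1 = (-10.7695,7.2414,6.8293)
cross product → J_v[:, 1] = (-7.2414,-10.7695,0.0000)
J_ω[:, 1] = z_1
entry J[5][1] = 1.0000

1.000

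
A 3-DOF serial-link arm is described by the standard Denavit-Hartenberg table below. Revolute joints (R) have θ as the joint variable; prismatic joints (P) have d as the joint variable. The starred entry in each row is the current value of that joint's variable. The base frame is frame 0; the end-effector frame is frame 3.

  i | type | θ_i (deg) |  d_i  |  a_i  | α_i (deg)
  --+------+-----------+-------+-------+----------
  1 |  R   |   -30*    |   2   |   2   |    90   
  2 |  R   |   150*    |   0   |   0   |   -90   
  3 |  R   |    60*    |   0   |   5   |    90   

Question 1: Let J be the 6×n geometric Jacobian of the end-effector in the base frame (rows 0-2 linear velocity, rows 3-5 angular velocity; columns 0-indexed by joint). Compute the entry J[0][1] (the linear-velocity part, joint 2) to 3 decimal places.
axis z_1 = (-0.5000,-0.8660,0.0000); lever o_n−o_1 = (0.2901,4.8325,1.2500)
cross product → J_v[:, 1] = (-1.0825,0.6250,-2.1651)
J_ω[:, 1] = z_1
entry J[0][1] = -1.0825

-1.083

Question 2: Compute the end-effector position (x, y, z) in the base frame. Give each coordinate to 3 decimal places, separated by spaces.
after link 1: o_1 = (1.7321, -1.0000, 2.0000)
after link 2: o_2 = (1.7321, -1.0000, 2.0000)
after link 3: o_3 = (2.0221, 3.8325, 3.2500)

2.022 3.833 3.250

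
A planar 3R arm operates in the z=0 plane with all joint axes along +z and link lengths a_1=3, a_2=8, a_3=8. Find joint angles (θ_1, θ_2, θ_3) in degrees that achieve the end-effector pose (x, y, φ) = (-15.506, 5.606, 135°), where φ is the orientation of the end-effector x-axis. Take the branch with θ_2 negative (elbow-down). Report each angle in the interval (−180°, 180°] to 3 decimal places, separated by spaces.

wrist centre = target − a_3·(cos φ, sin φ) = (-9.8491, -0.0509)
cos θ_2 = (97.0083−3²−8²)/(2·3·8) = 0.5002; θ_2 = -59.9886° (elbow-down)
β = atan2(-0.0509,-9.8491) = -179.7042°; ψ = atan2(-6.9274,7.0014) = -44.6957°
θ_1 = β − ψ = -135.0084°
θ_3 = φ − θ_1 − θ_2 = -30.0030° (wrapped to (-180°,180°])

-135.008 -59.989 -30.003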